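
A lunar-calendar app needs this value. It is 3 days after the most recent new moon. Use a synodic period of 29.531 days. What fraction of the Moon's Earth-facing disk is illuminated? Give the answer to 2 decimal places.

The Moon has covered 3/29.531 of its cycle, so θ ≈ 360° × 3/29.531 = 36.6°.
cos 36.6° = 0.803, so f = (1 − 0.803)/2 = 0.098.

0.10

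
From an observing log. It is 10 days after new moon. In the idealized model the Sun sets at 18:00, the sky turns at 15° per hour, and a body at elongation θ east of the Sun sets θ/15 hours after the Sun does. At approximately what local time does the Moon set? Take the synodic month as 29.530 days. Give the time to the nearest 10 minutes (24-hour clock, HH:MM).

02:10

Elongation θ = 360° × 10/29.530 ≈ 121.9°.
The Moon trails the Sun by θ/15 = 121.9/15 ≈ 8.13 hours.
18:00 + 8.127 h ≈ 02:08 → 02:10 to the nearest ten minutes.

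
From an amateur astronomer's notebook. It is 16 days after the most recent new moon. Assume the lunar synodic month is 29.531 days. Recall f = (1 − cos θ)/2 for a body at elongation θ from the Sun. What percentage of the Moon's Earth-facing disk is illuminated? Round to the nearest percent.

98%

Phase angle: θ = 360°·(16 d)/(29.531 d) = 195.0°.
With cos θ = (-0.966), the lit fraction is (1 − (-0.966))/2 ≈ 0.983, so 98%.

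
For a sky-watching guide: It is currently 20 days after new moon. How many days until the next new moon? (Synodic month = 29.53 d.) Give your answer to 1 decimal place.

9.5 days

One full lunation from the last new moon is 29.53 d; remaining = 29.53 − 20 = 9.530 d.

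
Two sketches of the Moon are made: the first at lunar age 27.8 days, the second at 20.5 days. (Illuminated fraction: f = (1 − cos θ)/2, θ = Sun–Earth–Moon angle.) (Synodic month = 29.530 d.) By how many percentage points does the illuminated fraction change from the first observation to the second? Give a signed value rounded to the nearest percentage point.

First observation: θ = 360°·27.8/29.530 = 338.9°, so f = 0.033.
Second observation: θ = 249.9°, f = 0.672.
Δf = 0.672 − 0.033 = +0.638, i.e. +64 pp.

+64 pp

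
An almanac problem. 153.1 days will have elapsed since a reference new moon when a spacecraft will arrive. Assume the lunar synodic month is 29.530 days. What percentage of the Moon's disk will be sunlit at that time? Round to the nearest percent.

30%

Reduce mod P: 153.1 − 5×29.530 = 5.45 d into the current lunation.
Phase angle: θ = 360°·(5.45 d)/(29.530 d) = 66.4°.
cos 66.4° = 0.400, so f = (1 − 0.400)/2 = 0.300, so 30%.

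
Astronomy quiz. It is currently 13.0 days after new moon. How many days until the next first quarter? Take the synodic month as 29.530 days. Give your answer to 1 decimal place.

First quarter occurs at elongation 90°, i.e. at age 29.530 × 90/360 = 7.383 d.
This lunation's first quarter (7.383 d) has passed, so add one period: 36.913 − 13.0 = 23.913 days.

23.9 days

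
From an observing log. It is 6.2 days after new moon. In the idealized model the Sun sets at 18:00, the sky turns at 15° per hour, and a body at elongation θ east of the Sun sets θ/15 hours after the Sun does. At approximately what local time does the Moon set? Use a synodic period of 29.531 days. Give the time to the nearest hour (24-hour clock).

23:00

Elongation θ = 360° × 6.2/29.531 ≈ 75.6°.
Delay after the Sun = 75.6° / (15°/h) ≈ 5.04 h.
18:00 + 5.04 h ≈ 23:02 → 23:00 to the nearest hour.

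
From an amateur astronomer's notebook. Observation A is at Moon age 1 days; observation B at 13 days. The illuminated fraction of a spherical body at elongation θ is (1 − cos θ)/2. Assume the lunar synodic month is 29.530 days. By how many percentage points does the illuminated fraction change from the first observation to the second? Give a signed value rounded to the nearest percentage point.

First observation: θ = 360°·1/29.530 = 12.2°, so f = 0.011.
Second observation: θ = 158.5°, f = 0.965.
Δf = 0.965 − 0.011 = +0.954, i.e. +95 pp.

+95 percentage points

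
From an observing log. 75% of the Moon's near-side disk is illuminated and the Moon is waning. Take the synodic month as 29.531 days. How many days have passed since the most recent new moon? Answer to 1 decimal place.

cos θ = 1 − 2f = -0.500, giving a principal value of 120.0°.
A waning Moon lies in 180°–360°, so θ = 360° − 120.0° = 240.0°.
That fraction of the synodic month is 240.0/360 × 29.531 d ≈ 19.69 d.

19.7 days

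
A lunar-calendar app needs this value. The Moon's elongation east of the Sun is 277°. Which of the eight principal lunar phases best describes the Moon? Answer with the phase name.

last quarter

The last quarter sector spans roughly 248°–292°; 277° falls inside it.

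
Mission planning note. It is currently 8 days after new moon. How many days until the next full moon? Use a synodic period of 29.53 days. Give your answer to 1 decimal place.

Full moon is 0.5 of the way through the cycle: age 0.5 × 29.53 = 14.765 d.
That is 14.765 − 8 = 6.765 days ahead.

6.8 days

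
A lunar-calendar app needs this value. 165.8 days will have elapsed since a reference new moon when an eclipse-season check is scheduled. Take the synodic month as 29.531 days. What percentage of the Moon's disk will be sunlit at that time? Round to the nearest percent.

88%

165.8/29.531 = 5.614 lunations, so 5 complete cycles and 18.15 d into the next.
Phase angle: θ = 360°·(18.15 d)/(29.531 d) = 221.2°.
With cos θ = (-0.752), the lit fraction is (1 − (-0.752))/2 ≈ 0.876, so 88%.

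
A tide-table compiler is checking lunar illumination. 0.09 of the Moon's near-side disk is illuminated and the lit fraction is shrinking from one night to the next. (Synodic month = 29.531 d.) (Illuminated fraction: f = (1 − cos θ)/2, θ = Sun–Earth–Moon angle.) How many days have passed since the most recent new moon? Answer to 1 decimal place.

26.7 days

cos θ = 1 − 2f = 0.820, giving a principal value of 34.9°.
Since the Moon is past full (waning), take the reflex angle: θ = 360° − 34.9° = 325.1°.
That fraction of the synodic month is 325.1/360 × 29.531 d ≈ 26.67 d.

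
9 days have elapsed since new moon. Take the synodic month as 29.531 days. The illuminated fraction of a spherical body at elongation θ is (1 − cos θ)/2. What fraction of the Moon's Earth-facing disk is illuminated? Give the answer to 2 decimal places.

0.67

Phase angle: θ = 360°·(9 d)/(29.531 d) = 109.7°.
Illuminated fraction = (1 − cos 109.7°)/2 = (1 − (-0.337))/2 ≈ 0.669.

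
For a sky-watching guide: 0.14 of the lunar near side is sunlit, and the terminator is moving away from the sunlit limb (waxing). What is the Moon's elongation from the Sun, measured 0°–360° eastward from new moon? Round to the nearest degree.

44°

cos θ = 1 − 2f = 0.720, giving a principal value of 43.9°.
The Moon is waxing (0°–180°), so θ = 43.9° directly.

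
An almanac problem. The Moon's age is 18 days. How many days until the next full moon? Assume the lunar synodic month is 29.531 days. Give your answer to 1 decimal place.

Full moon is 0.5 of the way through the cycle: age 0.5 × 29.531 = 14.765 d.
Already past this cycle's full moon; the next is at 14.765 + 29.531 = 44.296 d, so 44.296 − 18 = 26.296 days.

26.3 days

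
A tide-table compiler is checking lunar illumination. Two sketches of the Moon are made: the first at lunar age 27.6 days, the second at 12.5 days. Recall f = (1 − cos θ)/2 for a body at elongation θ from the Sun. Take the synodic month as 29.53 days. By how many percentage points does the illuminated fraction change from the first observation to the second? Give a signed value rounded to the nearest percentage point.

θ₁ = 360° × 27.6/29.53 = 336.5°, f₁ = (1 − cos θ₁)/2 = 0.042.
θ₂ = 360° × 12.5/29.53 = 152.4°, f₂ = (1 − cos θ₂)/2 = 0.943.
Change = f₂ − f₁ = +0.901 → +90 percentage points.

+90 pp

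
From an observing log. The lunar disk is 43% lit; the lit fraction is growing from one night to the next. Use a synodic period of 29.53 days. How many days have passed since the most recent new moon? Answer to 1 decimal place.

6.7 days

cos θ = 1 − 2f = 0.140, giving a principal value of 82.0°.
The Moon is waxing (0°–180°), so θ = 82.0° directly.
At 360°/29.53 d per day, 82.0° corresponds to 6.72 days.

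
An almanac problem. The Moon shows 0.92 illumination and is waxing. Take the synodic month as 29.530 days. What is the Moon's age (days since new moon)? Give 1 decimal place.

12.1 days

Invert f = (1 − cos θ)/2 to get cos θ = 1 − 2(0.92) = -0.840, hence θ₀ = arccos -0.840 = 147.1°.
The Moon is waxing (0°–180°), so θ = 147.1° directly.
Age = 29.530 × 147.1°/360° ≈ 12.07 days.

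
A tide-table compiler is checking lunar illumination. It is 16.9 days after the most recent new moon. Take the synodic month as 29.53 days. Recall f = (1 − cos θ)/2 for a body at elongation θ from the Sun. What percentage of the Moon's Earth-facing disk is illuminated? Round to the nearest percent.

95%

Phase angle: θ = 360°·(16.9 d)/(29.53 d) = 206.0°.
With cos θ = (-0.899), the lit fraction is (1 − (-0.899))/2 ≈ 0.949, so 95%.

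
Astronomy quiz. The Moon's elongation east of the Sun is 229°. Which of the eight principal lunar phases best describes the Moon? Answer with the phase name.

The waning gibbous sector spans roughly 202°–248°; 229° falls inside it.

waning gibbous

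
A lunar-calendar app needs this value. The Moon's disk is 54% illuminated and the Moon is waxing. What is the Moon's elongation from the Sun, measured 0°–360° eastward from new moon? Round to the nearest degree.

Invert f = (1 − cos θ)/2 to get cos θ = 1 − 2(0.54) = -0.080, hence θ₀ = arccos -0.080 = 94.6°.
The Moon is waxing (0°–180°), so θ = 94.6° directly.

95°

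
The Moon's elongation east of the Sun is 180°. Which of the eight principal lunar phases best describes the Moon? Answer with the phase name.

full moon

180° lies in the full moon sector of the 8-phase cycle.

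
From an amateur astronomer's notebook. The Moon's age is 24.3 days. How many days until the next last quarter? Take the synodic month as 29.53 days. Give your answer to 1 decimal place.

Last quarter occurs at elongation 270°, i.e. at age 29.53 × 270/360 = 22.148 d.
Already past this cycle's last quarter; the next is at 22.148 + 29.53 = 51.678 d, so 51.678 − 24.3 = 27.378 days.

27.4 days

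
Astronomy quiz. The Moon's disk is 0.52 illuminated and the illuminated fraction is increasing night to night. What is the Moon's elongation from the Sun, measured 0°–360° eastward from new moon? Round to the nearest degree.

cos θ = 1 − 2f = -0.040, giving a principal value of 92.3°.
Waxing ⇒ before full, so θ = 92.3°.

92°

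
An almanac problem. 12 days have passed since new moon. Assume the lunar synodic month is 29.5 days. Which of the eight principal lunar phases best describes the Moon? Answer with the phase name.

waxing gibbous

At 12/29.5 of the cycle, θ ≈ 146° — the waxing gibbous range.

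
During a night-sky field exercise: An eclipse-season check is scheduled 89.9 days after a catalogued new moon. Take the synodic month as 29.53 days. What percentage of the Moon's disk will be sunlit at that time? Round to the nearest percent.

89.9/29.53 = 3.044 lunations, so 3 complete cycles and 1.31 d into the next.
The Moon has covered 1.31/29.53 of its cycle, so θ ≈ 360° × 1.31/29.53 = 16.0°.
Illuminated fraction = (1 − cos 16.0°)/2 = (1 − 0.961)/2 ≈ 0.019, so 2%.

2%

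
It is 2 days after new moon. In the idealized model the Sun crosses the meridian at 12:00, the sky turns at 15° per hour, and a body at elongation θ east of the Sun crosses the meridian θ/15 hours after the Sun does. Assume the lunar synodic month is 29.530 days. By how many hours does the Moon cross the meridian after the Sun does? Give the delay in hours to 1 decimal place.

1.6 h

Elongation θ = 360° × 2/29.530 ≈ 24.4°.
The Moon trails the Sun by θ/15 = 24.4/15 ≈ 1.63 hours.
So the Moon crosses the meridian 1.63 h after the Sun.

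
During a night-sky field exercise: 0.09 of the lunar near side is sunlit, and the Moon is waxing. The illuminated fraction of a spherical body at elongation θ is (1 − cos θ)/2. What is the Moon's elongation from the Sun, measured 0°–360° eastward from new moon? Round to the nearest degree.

35°

cos θ = 1 − 2f = 0.820, giving a principal value of 34.9°.
The Moon is waxing (0°–180°), so θ = 34.9° directly.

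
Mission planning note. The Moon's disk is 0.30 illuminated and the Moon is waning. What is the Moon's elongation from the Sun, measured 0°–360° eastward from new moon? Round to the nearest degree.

294°

From f = (1 − cos θ)/2: cos θ = 1 − 2×0.30 = 0.400; arccos → 66.4°.
Waning ⇒ past full, so θ = 360° − 66.4° = 293.6°.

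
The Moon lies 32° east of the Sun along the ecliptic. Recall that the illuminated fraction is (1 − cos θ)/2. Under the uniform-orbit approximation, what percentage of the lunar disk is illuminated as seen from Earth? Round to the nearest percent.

cos 32° = 0.848, so f = (1 − 0.848)/2 = 0.076, i.e. 8%.

8%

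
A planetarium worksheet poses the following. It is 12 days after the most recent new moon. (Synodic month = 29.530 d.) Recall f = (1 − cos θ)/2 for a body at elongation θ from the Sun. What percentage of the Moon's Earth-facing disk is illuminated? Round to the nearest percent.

Elongation θ = 360° × 12/29.530 ≈ 146.3°.
Illuminated fraction = (1 − cos 146.3°)/2 = (1 − (-0.832))/2 ≈ 0.916, so 92%.

92%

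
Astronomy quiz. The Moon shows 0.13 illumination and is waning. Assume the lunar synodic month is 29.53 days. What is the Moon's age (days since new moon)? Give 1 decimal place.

cos θ = 1 − 2f = 0.740, giving a principal value of 42.3°.
Waning ⇒ past full, so θ = 360° − 42.3° = 317.7°.
Age = 29.53 × 317.7°/360° ≈ 26.06 days.

26.1 days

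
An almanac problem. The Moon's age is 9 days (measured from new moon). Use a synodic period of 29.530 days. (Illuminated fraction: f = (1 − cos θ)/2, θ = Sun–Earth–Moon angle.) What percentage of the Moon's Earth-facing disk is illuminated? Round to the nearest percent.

The Moon has covered 9/29.530 of its cycle, so θ ≈ 360° × 9/29.530 = 109.7°.
Illuminated fraction = (1 − cos 109.7°)/2 = (1 − (-0.337))/2 ≈ 0.669, so 67%.

67%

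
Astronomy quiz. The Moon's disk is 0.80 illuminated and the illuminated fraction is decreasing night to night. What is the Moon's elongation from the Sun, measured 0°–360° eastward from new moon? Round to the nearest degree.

233°

From f = (1 − cos θ)/2: cos θ = 1 − 2×0.80 = -0.600; arccos → 126.9°.
Since the Moon is past full (waning), take the reflex angle: θ = 360° − 126.9° = 233.1°.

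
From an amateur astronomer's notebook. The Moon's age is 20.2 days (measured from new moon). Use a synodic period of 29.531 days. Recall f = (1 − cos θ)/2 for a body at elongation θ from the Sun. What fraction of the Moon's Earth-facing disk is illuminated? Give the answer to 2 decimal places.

Phase angle: θ = 360°·(20.2 d)/(29.531 d) = 246.2°.
With cos θ = (-0.403), the lit fraction is (1 − (-0.403))/2 ≈ 0.701.

0.70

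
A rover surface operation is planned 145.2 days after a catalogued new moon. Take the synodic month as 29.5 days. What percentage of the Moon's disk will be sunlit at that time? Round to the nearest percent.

6%

Reduce mod P: 145.2 − 4×29.5 = 27.20 d into the current lunation.
Phase angle: θ = 360°·(27.20 d)/(29.5 d) = 331.9°.
With cos θ = 0.882, the lit fraction is (1 − 0.882)/2 ≈ 0.059, so 6%.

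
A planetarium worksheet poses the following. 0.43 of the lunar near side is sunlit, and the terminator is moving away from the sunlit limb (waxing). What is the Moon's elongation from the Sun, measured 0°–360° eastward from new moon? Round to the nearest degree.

Invert f = (1 − cos θ)/2 to get cos θ = 1 − 2(0.43) = 0.140, hence θ₀ = arccos 0.140 = 82.0°.
The Moon is waxing (0°–180°), so θ = 82.0° directly.

82°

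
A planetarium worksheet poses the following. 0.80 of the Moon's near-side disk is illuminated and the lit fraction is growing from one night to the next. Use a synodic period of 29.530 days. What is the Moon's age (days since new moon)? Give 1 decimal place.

10.4 days

cos θ = 1 − 2f = -0.600, giving a principal value of 126.9°.
Waxing ⇒ before full, so θ = 126.9°.
Age = 29.530 × 126.9°/360° ≈ 10.41 days.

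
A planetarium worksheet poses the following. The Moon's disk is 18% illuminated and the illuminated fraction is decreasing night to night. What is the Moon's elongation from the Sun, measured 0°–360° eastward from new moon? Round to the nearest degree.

Invert f = (1 − cos θ)/2 to get cos θ = 1 − 2(0.18) = 0.640, hence θ₀ = arccos 0.640 = 50.2°.
Waning ⇒ past full, so θ = 360° − 50.2° = 309.8°.

310°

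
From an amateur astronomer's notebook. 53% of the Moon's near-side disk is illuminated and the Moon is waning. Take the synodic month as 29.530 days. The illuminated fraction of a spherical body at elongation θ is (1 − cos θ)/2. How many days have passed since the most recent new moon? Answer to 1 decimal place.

21.9 days

Invert f = (1 − cos θ)/2 to get cos θ = 1 − 2(0.53) = -0.060, hence θ₀ = arccos -0.060 = 93.4°.
Since the Moon is past full (waning), take the reflex angle: θ = 360° − 93.4° = 266.6°.
That fraction of the synodic month is 266.6/360 × 29.530 d ≈ 21.87 d.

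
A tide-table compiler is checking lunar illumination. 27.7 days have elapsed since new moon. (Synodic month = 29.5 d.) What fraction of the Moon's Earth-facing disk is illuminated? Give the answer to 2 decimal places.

Phase angle: θ = 360°·(27.7 d)/(29.5 d) = 338.0°.
With cos θ = 0.927, the lit fraction is (1 − 0.927)/2 ≈ 0.036.

0.04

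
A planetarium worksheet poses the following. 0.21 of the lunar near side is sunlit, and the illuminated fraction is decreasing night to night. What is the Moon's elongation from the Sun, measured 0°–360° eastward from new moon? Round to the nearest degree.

cos θ = 1 − 2f = 0.580, giving a principal value of 54.5°.
A waning Moon lies in 180°–360°, so θ = 360° − 54.5° = 305.5°.

305°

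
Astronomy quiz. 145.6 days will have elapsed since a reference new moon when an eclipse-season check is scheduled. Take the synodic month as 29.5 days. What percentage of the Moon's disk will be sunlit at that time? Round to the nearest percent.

4%

145.6 d spans 4 complete synodic months (4 × 29.5 = 118.00 d) plus 27.60 d.
Elongation θ = 360° × 27.60/29.5 ≈ 336.8°.
With cos θ = 0.919, the lit fraction is (1 − 0.919)/2 ≈ 0.040, so 4%.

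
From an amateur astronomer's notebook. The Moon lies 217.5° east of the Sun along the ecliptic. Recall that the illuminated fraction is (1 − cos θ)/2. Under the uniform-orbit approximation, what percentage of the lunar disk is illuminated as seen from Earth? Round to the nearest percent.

f = (1 − cos 217.5°)/2 = (1 − (-0.793))/2 ≈ 0.897, i.e. 90%.

90%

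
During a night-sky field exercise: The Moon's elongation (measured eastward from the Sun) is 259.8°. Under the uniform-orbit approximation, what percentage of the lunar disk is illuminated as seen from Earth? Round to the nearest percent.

cos 259.8° = (-0.177), so f = (1 − (-0.177))/2 = 0.589, i.e. 59%.

59%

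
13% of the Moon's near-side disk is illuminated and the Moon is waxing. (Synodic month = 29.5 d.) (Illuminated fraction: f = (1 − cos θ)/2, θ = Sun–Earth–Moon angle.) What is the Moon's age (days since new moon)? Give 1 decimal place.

From f = (1 − cos θ)/2: cos θ = 1 − 2×0.13 = 0.740; arccos → 42.3°.
Before full moon the principal value applies: θ = 42.3°.
That fraction of the synodic month is 42.3/360 × 29.5 d ≈ 3.46 d.

3.5 days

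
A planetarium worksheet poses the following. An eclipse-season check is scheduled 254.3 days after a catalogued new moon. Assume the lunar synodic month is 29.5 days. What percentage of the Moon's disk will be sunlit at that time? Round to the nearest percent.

86%

Reduce mod P: 254.3 − 8×29.5 = 18.30 d into the current lunation.
The Moon has covered 18.30/29.5 of its cycle, so θ ≈ 360° × 18.30/29.5 = 223.3°.
With cos θ = (-0.728), the lit fraction is (1 − (-0.728))/2 ≈ 0.864, so 86%.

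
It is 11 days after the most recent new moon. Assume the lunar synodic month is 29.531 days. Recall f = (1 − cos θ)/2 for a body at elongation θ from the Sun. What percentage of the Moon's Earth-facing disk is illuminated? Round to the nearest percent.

85%

Phase angle: θ = 360°·(11 d)/(29.531 d) = 134.1°.
cos 134.1° = (-0.696), so f = (1 − (-0.696))/2 = 0.848, so 85%.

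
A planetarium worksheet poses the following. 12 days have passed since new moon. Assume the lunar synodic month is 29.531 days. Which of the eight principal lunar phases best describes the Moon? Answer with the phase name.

waxing gibbous

θ ≈ 360° × 12/29.531 = 146°, which falls in the waxing gibbous sector.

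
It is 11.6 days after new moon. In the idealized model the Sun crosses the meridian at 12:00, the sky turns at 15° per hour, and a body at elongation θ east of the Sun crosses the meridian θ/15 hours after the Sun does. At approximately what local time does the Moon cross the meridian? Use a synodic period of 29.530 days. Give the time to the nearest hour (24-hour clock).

Phase angle: θ = 360°·(11.6 d)/(29.530 d) = 141.4°.
The Moon trails the Sun by θ/15 = 141.4/15 ≈ 9.43 hours.
12:00 + 9.43 h ≈ 21:26 → 21:00 to the nearest hour.

21:00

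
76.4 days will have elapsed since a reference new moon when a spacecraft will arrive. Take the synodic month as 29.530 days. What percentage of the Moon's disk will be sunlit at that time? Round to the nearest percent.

Reduce mod P: 76.4 − 2×29.530 = 17.34 d into the current lunation.
The Moon has covered 17.34/29.530 of its cycle, so θ ≈ 360° × 17.34/29.530 = 211.4°.
Illuminated fraction = (1 − cos 211.4°)/2 = (1 − (-0.854))/2 ≈ 0.927, so 93%.

93%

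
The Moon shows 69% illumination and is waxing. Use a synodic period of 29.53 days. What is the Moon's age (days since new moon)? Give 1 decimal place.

9.2 days

From f = (1 − cos θ)/2: cos θ = 1 − 2×0.69 = -0.380; arccos → 112.3°.
Before full moon the principal value applies: θ = 112.3°.
Age = 29.53 × 112.3°/360° ≈ 9.21 days.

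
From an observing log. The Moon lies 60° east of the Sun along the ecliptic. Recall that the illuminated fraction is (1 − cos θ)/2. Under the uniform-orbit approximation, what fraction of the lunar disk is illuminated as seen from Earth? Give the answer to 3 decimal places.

Half-versine of 60°: (1 − 0.500)/2 = 0.250.

0.250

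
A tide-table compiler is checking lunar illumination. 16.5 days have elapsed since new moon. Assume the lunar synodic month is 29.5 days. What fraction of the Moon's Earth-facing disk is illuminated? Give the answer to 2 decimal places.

0.97

The Moon has covered 16.5/29.5 of its cycle, so θ ≈ 360° × 16.5/29.5 = 201.4°.
With cos θ = (-0.931), the lit fraction is (1 − (-0.931))/2 ≈ 0.966.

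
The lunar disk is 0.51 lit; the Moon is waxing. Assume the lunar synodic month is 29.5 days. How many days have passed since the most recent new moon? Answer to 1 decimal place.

7.5 days

Invert f = (1 − cos θ)/2 to get cos θ = 1 − 2(0.51) = -0.020, hence θ₀ = arccos -0.020 = 91.1°.
The Moon is waxing (0°–180°), so θ = 91.1° directly.
Age = 29.5 × 91.1°/360° ≈ 7.47 days.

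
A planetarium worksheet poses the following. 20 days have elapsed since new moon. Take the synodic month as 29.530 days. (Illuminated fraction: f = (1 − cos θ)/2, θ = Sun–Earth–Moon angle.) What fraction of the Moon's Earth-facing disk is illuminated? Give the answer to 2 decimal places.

Elongation θ = 360° × 20/29.530 ≈ 243.8°.
With cos θ = (-0.441), the lit fraction is (1 − (-0.441))/2 ≈ 0.721.

0.72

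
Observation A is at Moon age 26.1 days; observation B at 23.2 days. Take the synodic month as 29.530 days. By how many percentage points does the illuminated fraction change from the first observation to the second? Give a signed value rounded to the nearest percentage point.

+26 pp

First observation: θ = 360°·26.1/29.530 = 318.2°, so f = 0.127.
Second observation: θ = 282.8°, f = 0.389.
Δf = 0.389 − 0.127 = +0.262, i.e. +26 pp.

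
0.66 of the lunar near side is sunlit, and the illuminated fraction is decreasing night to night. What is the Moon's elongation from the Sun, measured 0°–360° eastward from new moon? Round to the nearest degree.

251°

From f = (1 − cos θ)/2: cos θ = 1 − 2×0.66 = -0.320; arccos → 108.7°.
A waning Moon lies in 180°–360°, so θ = 360° − 108.7° = 251.3°.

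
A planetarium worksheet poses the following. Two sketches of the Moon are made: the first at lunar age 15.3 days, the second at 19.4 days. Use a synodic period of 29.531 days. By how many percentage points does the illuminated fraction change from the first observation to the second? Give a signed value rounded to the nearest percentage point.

-22 percentage points

First observation: θ = 360°·15.3/29.531 = 186.5°, so f = 0.997.
Second observation: θ = 236.5°, f = 0.776.
Δf = 0.776 − 0.997 = -0.221, i.e. -22 pp.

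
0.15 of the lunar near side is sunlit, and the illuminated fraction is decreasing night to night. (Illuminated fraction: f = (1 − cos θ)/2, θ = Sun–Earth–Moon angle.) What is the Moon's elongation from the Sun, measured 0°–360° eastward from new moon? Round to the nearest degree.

314°

Invert f = (1 − cos θ)/2 to get cos θ = 1 − 2(0.15) = 0.700, hence θ₀ = arccos 0.700 = 45.6°.
A waning Moon lies in 180°–360°, so θ = 360° − 45.6° = 314.4°.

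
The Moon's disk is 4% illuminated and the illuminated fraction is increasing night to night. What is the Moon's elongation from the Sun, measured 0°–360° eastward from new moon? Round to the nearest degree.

23°

From f = (1 − cos θ)/2: cos θ = 1 − 2×0.04 = 0.920; arccos → 23.1°.
Before full moon the principal value applies: θ = 23.1°.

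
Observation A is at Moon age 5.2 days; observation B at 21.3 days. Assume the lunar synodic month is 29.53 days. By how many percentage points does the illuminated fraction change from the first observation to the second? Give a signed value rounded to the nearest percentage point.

+31 percentage points

First observation: θ = 360°·5.2/29.53 = 63.4°, so f = 0.276.
Second observation: θ = 259.7°, f = 0.590.
Δf = 0.590 − 0.276 = +0.314, i.e. +31 pp.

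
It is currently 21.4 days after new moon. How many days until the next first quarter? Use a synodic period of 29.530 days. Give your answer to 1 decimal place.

First quarter is 0.25 of the way through the cycle: age 0.25 × 29.530 = 7.383 d.
This lunation's first quarter (7.383 d) has passed, so add one period: 36.913 − 21.4 = 15.513 days.

15.5 days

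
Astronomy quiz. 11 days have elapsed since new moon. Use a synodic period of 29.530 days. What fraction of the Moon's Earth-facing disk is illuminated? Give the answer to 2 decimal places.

0.85

Phase angle: θ = 360°·(11 d)/(29.530 d) = 134.1°.
With cos θ = (-0.696), the lit fraction is (1 − (-0.696))/2 ≈ 0.848.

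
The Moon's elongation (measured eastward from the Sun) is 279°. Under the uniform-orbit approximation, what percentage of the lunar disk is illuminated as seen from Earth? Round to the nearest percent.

42%

f = (1 − cos 279°)/2 = (1 − 0.156)/2 ≈ 0.422, i.e. 42%.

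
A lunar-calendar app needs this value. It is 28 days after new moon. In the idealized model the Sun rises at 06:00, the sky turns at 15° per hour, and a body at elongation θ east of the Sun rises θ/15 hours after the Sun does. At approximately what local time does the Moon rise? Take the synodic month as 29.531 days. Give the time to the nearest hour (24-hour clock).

05:00

The Moon has covered 28/29.531 of its cycle, so θ ≈ 360° × 28/29.531 = 341.3°.
The Moon trails the Sun by θ/15 = 341.3/15 ≈ 22.76 hours.
06:00 + 22.76 h ≈ 04:45 → 05:00 to the nearest hour.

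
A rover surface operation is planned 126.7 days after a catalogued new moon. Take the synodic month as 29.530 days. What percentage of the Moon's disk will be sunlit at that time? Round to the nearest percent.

Reduce mod P: 126.7 − 4×29.530 = 8.58 d into the current lunation.
The Moon has covered 8.58/29.530 of its cycle, so θ ≈ 360° × 8.58/29.530 = 104.6°.
cos 104.6° = (-0.252), so f = (1 − (-0.252))/2 = 0.626, so 63%.

63%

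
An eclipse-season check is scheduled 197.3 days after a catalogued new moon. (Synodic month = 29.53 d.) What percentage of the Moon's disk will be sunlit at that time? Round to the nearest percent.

197.3/29.53 = 6.681 lunations, so 6 complete cycles and 20.12 d into the next.
The Moon has covered 20.12/29.53 of its cycle, so θ ≈ 360° × 20.12/29.53 = 245.3°.
cos 245.3° = (-0.418), so f = (1 − (-0.418))/2 = 0.709, so 71%.

71%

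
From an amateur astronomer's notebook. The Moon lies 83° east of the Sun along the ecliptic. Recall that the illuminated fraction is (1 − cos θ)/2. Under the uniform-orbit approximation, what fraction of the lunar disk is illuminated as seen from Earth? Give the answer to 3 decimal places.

cos 83° = 0.122, so f = (1 − 0.122)/2 = 0.439.

0.439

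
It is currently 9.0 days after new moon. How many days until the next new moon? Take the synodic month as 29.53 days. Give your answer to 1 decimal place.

One full lunation from the last new moon is 29.53 d; remaining = 29.53 − 9.0 = 20.530 d.

20.5 days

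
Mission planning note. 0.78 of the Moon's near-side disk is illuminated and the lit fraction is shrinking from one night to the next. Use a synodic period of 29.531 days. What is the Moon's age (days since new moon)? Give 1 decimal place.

19.4 days

From f = (1 − cos θ)/2: cos θ = 1 − 2×0.78 = -0.560; arccos → 124.1°.
Since the Moon is past full (waning), take the reflex angle: θ = 360° − 124.1° = 235.9°.
That fraction of the synodic month is 235.9/360 × 29.531 d ≈ 19.35 d.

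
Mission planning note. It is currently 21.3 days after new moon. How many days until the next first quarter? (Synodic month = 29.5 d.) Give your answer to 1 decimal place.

First quarter occurs at elongation 90°, i.e. at age 29.5 × 90/360 = 7.375 d.
Already past this cycle's first quarter; the next is at 7.375 + 29.5 = 36.875 d, so 36.875 − 21.3 = 15.575 days.

15.6 days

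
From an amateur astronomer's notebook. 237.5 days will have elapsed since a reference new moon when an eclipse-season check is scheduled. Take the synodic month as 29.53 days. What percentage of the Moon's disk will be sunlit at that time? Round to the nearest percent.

237.5 d spans 8 complete synodic months (8 × 29.53 = 236.24 d) plus 1.26 d.
The Moon has covered 1.26/29.53 of its cycle, so θ ≈ 360° × 1.26/29.53 = 15.4°.
Illuminated fraction = (1 − cos 15.4°)/2 = (1 − 0.964)/2 ≈ 0.018, so 2%.

2%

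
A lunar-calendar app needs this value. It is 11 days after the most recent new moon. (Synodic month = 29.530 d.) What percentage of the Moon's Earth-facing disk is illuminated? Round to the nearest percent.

85%

Elongation θ = 360° × 11/29.530 ≈ 134.1°.
Illuminated fraction = (1 − cos 134.1°)/2 = (1 − (-0.696))/2 ≈ 0.848, so 85%.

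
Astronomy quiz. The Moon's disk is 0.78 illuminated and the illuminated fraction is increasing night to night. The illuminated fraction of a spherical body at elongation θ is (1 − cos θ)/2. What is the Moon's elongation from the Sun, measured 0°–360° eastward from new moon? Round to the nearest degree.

124°

Invert f = (1 − cos θ)/2 to get cos θ = 1 − 2(0.78) = -0.560, hence θ₀ = arccos -0.560 = 124.1°.
The Moon is waxing (0°–180°), so θ = 124.1° directly.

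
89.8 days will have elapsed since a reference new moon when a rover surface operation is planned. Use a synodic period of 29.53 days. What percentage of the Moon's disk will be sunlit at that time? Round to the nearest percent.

2%

89.8 d spans 3 complete synodic months (3 × 29.53 = 88.59 d) plus 1.21 d.
The Moon has covered 1.21/29.53 of its cycle, so θ ≈ 360° × 1.21/29.53 = 14.8°.
Illuminated fraction = (1 − cos 14.8°)/2 = (1 − 0.967)/2 ≈ 0.016, so 2%.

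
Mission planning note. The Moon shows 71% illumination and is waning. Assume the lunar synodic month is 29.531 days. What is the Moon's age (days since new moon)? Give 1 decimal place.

20.1 days

From f = (1 − cos θ)/2: cos θ = 1 − 2×0.71 = -0.420; arccos → 114.8°.
Since the Moon is past full (waning), take the reflex angle: θ = 360° − 114.8° = 245.2°.
That fraction of the synodic month is 245.2/360 × 29.531 d ≈ 20.11 d.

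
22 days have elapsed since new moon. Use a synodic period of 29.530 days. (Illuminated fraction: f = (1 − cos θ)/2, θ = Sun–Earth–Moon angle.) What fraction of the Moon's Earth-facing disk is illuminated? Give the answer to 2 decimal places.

Phase angle: θ = 360°·(22 d)/(29.530 d) = 268.2°.
With cos θ = (-0.031), the lit fraction is (1 − (-0.031))/2 ≈ 0.516.

0.52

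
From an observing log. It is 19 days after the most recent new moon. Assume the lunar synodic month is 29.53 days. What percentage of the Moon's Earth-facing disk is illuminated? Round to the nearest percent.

81%

The Moon has covered 19/29.53 of its cycle, so θ ≈ 360° × 19/29.53 = 231.6°.
Illuminated fraction = (1 − cos 231.6°)/2 = (1 − (-0.621))/2 ≈ 0.810, so 81%.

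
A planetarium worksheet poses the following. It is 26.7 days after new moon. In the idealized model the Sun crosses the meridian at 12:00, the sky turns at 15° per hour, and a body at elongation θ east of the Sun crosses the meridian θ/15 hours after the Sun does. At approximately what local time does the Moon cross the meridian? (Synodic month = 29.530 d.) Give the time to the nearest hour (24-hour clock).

The Moon has covered 26.7/29.530 of its cycle, so θ ≈ 360° × 26.7/29.530 = 325.5°.
Delay after the Sun = 325.5° / (15°/h) ≈ 21.70 h.
12:00 + 21.70 h ≈ 09:42 → 10:00 to the nearest hour.

10:00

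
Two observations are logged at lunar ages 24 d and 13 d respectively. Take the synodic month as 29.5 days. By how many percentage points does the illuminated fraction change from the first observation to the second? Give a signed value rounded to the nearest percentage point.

+66 percentage points

θ₁ = 360° × 24/29.5 = 292.9°, f₁ = (1 − cos θ₁)/2 = 0.306.
θ₂ = 360° × 13/29.5 = 158.6°, f₂ = (1 − cos θ₂)/2 = 0.966.
Change = f₂ − f₁ = +0.660 → +66 percentage points.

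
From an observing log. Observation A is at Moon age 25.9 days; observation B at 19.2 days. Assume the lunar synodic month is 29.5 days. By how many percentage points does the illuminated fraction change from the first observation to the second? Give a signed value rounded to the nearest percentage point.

+65 percentage points

First observation: θ = 360°·25.9/29.5 = 316.1°, so f = 0.140.
Second observation: θ = 234.3°, f = 0.792.
Δf = 0.792 − 0.140 = +0.652, i.e. +65 pp.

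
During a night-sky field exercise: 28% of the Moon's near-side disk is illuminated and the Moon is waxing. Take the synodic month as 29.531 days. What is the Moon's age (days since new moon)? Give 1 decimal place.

Invert f = (1 − cos θ)/2 to get cos θ = 1 − 2(0.28) = 0.440, hence θ₀ = arccos 0.440 = 63.9°.
Waxing ⇒ before full, so θ = 63.9°.
At 360°/29.531 d per day, 63.9° corresponds to 5.24 days.

5.2 days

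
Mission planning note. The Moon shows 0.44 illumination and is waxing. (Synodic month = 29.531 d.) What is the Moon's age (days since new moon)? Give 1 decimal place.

6.8 days

cos θ = 1 − 2f = 0.120, giving a principal value of 83.1°.
The Moon is waxing (0°–180°), so θ = 83.1° directly.
Age = 29.531 × 83.1°/360° ≈ 6.82 days.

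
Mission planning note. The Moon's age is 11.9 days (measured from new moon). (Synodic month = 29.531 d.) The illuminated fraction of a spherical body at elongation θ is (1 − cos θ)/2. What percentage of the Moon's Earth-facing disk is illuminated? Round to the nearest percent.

91%

Elongation θ = 360° × 11.9/29.531 ≈ 145.1°.
Illuminated fraction = (1 − cos 145.1°)/2 = (1 − (-0.820))/2 ≈ 0.910, so 91%.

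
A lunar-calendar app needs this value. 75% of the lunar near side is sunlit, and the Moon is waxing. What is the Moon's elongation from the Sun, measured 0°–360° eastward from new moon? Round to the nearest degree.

Invert f = (1 − cos θ)/2 to get cos θ = 1 − 2(0.75) = -0.500, hence θ₀ = arccos -0.500 = 120.0°.
Waxing ⇒ before full, so θ = 120.0°.

120°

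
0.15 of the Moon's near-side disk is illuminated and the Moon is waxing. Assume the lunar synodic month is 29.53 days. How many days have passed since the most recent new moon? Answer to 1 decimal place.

Invert f = (1 − cos θ)/2 to get cos θ = 1 − 2(0.15) = 0.700, hence θ₀ = arccos 0.700 = 45.6°.
The Moon is waxing (0°–180°), so θ = 45.6° directly.
At 360°/29.53 d per day, 45.6° corresponds to 3.74 days.

3.7 days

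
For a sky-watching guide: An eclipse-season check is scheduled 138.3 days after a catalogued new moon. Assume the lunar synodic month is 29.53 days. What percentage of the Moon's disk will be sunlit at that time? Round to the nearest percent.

138.3/29.53 = 4.683 lunations, so 4 complete cycles and 20.18 d into the next.
Phase angle: θ = 360°·(20.18 d)/(29.53 d) = 246.0°.
With cos θ = (-0.407), the lit fraction is (1 − (-0.407))/2 ≈ 0.703, so 70%.

70%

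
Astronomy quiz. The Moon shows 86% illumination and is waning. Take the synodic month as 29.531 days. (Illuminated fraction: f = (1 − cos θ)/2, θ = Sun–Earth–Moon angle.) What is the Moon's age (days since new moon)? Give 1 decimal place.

18.4 days

cos θ = 1 − 2f = -0.720, giving a principal value of 136.1°.
Waning ⇒ past full, so θ = 360° − 136.1° = 223.9°.
That fraction of the synodic month is 223.9/360 × 29.531 d ≈ 18.37 d.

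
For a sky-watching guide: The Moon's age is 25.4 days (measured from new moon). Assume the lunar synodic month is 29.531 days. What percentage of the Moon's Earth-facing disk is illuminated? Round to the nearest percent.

18%

Elongation θ = 360° × 25.4/29.531 ≈ 309.6°.
Illuminated fraction = (1 − cos 309.6°)/2 = (1 − 0.638)/2 ≈ 0.181, so 18%.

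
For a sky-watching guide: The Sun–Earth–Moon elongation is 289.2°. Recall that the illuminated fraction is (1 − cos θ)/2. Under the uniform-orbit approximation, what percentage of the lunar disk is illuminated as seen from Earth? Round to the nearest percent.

cos 289.2° = 0.329, so f = (1 − 0.329)/2 = 0.336, i.e. 34%.

34%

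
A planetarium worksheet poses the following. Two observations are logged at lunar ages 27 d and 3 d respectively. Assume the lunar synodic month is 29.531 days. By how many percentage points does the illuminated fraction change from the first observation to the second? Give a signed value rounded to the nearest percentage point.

First observation: θ = 360°·27/29.531 = 329.1°, so f = 0.071.
Second observation: θ = 36.6°, f = 0.098.
Δf = 0.098 − 0.071 = +0.028, i.e. +3 pp.

+3 percentage points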